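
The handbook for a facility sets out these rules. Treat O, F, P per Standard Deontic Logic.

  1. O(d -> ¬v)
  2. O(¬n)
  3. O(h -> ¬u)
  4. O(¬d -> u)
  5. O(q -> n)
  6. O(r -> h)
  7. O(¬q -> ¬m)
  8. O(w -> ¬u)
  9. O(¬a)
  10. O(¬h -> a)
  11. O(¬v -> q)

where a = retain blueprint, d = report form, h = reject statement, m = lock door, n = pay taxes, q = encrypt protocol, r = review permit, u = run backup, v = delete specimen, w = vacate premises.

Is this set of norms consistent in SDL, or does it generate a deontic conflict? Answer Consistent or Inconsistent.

Inconsistent

Premise 9 gives O(¬a).
The contrapositive of premise 10 (O(¬h -> a)) is O(¬a -> h), and O(¬a) is already established, so O(h).
With premise 3, O(h -> ¬u), the K-axiom yields O(¬u).
Premise 4, O(¬d -> u), contraposes to O(¬u -> d); with O(¬u) we get O(d).
With premise 1, O(d -> ¬v), the K-axiom yields O(¬v).
Premise 11 is O(¬v -> q); since O(¬v), deontic closure gives O(q).
Applying K to premise 5 (O(q -> n)) and O(q) yields O(n).
However, premise 2 gives O(¬n).
We now have both O(n) and O(¬n) — n is simultaneously obligatory and forbidden, violating the D-axiom.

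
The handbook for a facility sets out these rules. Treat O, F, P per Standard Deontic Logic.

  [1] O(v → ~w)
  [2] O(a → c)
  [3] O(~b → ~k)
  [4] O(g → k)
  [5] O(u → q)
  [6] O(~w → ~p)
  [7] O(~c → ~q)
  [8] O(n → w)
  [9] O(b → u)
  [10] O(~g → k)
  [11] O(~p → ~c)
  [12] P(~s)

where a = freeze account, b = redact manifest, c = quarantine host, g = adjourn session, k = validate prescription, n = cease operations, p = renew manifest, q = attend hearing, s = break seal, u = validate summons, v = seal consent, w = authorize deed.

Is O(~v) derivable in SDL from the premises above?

By case analysis on g: premise 4 gives O(g → k) and premise 10 gives O(~g → k), so O(k) either way.
Premise 3 is O(~b → ~k); contrapositively O(k → b). Since O(k) holds, K gives O(b).
From O(b) and premise 9, O(b → u), we obtain O(u).
With premise 5, O(u → q), the K-axiom yields O(q).
Premise 7, O(~c → ~q), contraposes to O(q → c); with O(q) we get O(c).
The contrapositive of premise 11 (O(~p → ~c)) is O(c → p), and O(c) is already established, so O(p).
Premise 6 is O(~w → ~p); contrapositively O(p → w). Since O(p) holds, K gives O(w).
Premise 1, O(v → ~w), contraposes to O(w → ~v); with O(w) we get O(~v).
Premises 2, 8, 12 do not contribute to this derivation.
So O(~v) follows.

Yes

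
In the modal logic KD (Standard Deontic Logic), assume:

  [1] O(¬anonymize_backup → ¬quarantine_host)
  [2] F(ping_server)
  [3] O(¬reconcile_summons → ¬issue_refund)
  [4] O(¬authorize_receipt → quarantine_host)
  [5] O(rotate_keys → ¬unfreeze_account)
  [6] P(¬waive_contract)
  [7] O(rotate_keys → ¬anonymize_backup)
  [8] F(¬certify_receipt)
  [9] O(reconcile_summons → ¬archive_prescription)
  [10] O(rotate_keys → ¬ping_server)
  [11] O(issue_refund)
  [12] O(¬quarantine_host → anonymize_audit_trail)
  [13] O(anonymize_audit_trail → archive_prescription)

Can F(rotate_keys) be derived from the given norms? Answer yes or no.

Yes

From premise 11 we have O(issue_refund).
Premise 3, O(¬reconcile_summons → ¬issue_refund), contraposes to O(issue_refund → reconcile_summons); with O(issue_refund) we get O(reconcile_summons).
From O(reconcile_summons) and premise 9, O(reconcile_summons → ¬archive_prescription), we obtain O(¬archive_prescription).
The contrapositive of premise 13 (O(anonymize_audit_trail → archive_prescription)) is O(¬archive_prescription → ¬anonymize_audit_trail), and O(¬archive_prescription) is already established, so O(¬anonymize_audit_trail).
Premise 12 is O(¬quarantine_host → anonymize_audit_trail); contrapositively O(¬anonymize_audit_trail → quarantine_host). Since O(¬anonymize_audit_trail) holds, K gives O(quarantine_host).
Premise 1 is O(¬anonymize_backup → ¬quarantine_host); contrapositively O(quarantine_host → anonymize_backup). Since O(quarantine_host) holds, K gives O(anonymize_backup).
Premise 7, O(rotate_keys → ¬anonymize_backup), contraposes to O(anonymize_backup → ¬rotate_keys); with O(anonymize_backup) we get O(¬rotate_keys).
Premises 2, 4, 5, 6, 8, 10 do not contribute to this derivation.
So O(¬rotate_keys) holds, i.e. F(rotate_keys). The claim follows.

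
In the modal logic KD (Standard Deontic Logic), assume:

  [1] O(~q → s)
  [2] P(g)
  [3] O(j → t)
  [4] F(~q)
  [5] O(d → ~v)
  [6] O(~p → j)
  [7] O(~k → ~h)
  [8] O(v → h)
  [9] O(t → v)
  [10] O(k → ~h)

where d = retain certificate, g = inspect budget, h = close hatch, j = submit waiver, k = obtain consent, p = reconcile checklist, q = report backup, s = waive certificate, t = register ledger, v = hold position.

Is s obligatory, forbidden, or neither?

Neither

Premise 1 is O(~q → s), but O(~q) is not derivable from the premises, so it does not yield O(s).
No premise or chain of K-axiom applications forces O(s), and none forces O(~s). So s is neither obligatory nor forbidden under these norms.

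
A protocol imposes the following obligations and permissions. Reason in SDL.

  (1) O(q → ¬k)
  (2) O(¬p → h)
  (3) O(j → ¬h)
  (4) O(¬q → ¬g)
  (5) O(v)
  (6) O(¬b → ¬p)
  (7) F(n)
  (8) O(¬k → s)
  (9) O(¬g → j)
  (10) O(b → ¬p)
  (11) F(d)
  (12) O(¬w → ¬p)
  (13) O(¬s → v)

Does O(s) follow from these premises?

By case analysis on b: premise 10 gives O(b → ¬p) and premise 6 gives O(¬b → ¬p), so O(¬p) either way.
Applying K to premise 2 (O(¬p → h)) and O(¬p) yields O(h).
Premise 3 is O(j → ¬h); contrapositively O(h → ¬j). Since O(h) holds, K gives O(¬j).
The contrapositive of premise 9 (O(¬g → j)) is O(¬j → g), and O(¬j) is already established, so O(g).
Premise 4 is O(¬q → ¬g); contrapositively O(g → q). Since O(g) holds, K gives O(q).
From O(q) and premise 1, O(q → ¬k), we obtain O(¬k).
From O(¬k) and premise 8, O(¬k → s), we obtain O(s).
Premises 5, 7, 11, 12, 13 do not contribute to this derivation.
So O(s) follows.

Yes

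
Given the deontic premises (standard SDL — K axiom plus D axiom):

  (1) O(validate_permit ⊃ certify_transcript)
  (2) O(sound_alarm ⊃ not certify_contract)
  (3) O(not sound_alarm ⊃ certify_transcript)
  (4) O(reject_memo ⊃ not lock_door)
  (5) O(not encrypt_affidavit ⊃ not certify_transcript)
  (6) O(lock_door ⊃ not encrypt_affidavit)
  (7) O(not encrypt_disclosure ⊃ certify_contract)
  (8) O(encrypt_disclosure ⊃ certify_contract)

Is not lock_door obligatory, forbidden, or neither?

Premises 8 and 7 are O(encrypt_disclosure ⊃ certify_contract) and O(not encrypt_disclosure ⊃ certify_contract); every ideal world satisfies encrypt_disclosure or not encrypt_disclosure, so in either case certify_contract holds — hence O(certify_contract).
Premise 2 is O(sound_alarm ⊃ not certify_contract); contrapositively O(certify_contract ⊃ not sound_alarm). Since O(certify_contract) holds, K gives O(not sound_alarm).
From O(not sound_alarm) and premise 3, O(not sound_alarm ⊃ certify_transcript), we obtain O(certify_transcript).
Premise 5 is O(not encrypt_affidavit ⊃ not certify_transcript); contrapositively O(certify_transcript ⊃ encrypt_affidavit). Since O(certify_transcript) holds, K gives O(encrypt_affidavit).
Premise 6, O(lock_door ⊃ not encrypt_affidavit), contraposes to O(encrypt_affidavit ⊃ not lock_door); with O(encrypt_affidavit) we get O(not lock_door).
Premises 1, 4 do not contribute to this derivation.
Hence not lock_door is obligatory.

Obligatory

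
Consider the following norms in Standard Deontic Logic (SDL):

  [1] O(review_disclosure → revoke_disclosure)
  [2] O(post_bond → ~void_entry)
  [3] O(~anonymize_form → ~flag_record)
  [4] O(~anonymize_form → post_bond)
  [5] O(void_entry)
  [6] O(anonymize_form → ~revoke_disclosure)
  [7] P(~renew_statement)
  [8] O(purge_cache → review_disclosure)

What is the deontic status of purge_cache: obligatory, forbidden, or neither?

Premise 5 gives O(void_entry).
Premise 2 is O(post_bond → ~void_entry); contrapositively O(void_entry → ~post_bond). Since O(void_entry) holds, K gives O(~post_bond).
The contrapositive of premise 4 (O(~anonymize_form → post_bond)) is O(~post_bond → anonymize_form), and O(~post_bond) is already established, so O(anonymize_form).
Applying K to premise 6 (O(anonymize_form → ~revoke_disclosure)) and O(anonymize_form) yields O(~revoke_disclosure).
Premise 1 is O(review_disclosure → revoke_disclosure); contrapositively O(~revoke_disclosure → ~review_disclosure). Since O(~revoke_disclosure) holds, K gives O(~review_disclosure).
Premise 8 is O(purge_cache → review_disclosure); contrapositively O(~review_disclosure → ~purge_cache). Since O(~review_disclosure) holds, K gives O(~purge_cache).
Premises 3, 7 do not contribute to this derivation.
Thus O(~purge_cache), which is F(purge_cache): purge_cache is forbidden.

Forbidden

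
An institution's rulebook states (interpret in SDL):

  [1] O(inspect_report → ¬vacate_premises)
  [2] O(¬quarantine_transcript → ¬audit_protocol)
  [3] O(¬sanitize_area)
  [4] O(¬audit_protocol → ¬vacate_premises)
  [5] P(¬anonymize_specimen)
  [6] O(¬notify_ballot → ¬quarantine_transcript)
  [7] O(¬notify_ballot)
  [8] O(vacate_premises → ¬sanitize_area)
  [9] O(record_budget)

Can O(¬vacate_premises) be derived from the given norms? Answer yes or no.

Yes

Premise 7 gives O(¬notify_ballot).
From O(¬notify_ballot) and premise 6, O(¬notify_ballot → ¬quarantine_transcript), we obtain O(¬quarantine_transcript).
Applying K to premise 2 (O(¬quarantine_transcript → ¬audit_protocol)) and O(¬quarantine_transcript) yields O(¬audit_protocol).
From O(¬audit_protocol) and premise 4, O(¬audit_protocol → ¬vacate_premises), we obtain O(¬vacate_premises).
Premises 1, 3, 5, 8, 9 do not contribute to this derivation.
So O(¬vacate_premises) follows.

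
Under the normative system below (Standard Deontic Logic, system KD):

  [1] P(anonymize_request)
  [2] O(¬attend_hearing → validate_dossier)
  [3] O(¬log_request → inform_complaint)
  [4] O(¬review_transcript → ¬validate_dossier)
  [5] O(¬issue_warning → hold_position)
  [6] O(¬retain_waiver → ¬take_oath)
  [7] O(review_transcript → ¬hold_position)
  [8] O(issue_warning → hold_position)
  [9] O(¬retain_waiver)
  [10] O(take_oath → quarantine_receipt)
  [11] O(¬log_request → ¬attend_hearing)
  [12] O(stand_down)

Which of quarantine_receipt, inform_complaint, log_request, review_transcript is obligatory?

log_request

By case analysis on ¬issue_warning: premise 5 gives O(¬issue_warning → hold_position) and premise 8 gives O(issue_warning → hold_position), so O(hold_position) either way.
The contrapositive of premise 7 (O(review_transcript → ¬hold_position)) is O(hold_position → ¬review_transcript), and O(hold_position) is already established, so O(¬review_transcript).
With premise 4, O(¬review_transcript → ¬validate_dossier), the K-axiom yields O(¬validate_dossier).
The contrapositive of premise 2 (O(¬attend_hearing → validate_dossier)) is O(¬validate_dossier → attend_hearing), and O(¬validate_dossier) is already established, so O(attend_hearing).
Premise 11 is O(¬log_request → ¬attend_hearing); contrapositively O(attend_hearing → log_request). Since O(attend_hearing) holds, K gives O(log_request).
So O(log_request) holds — log_request is obligatory. None of the other listed options is made obligatory by any chain of premises.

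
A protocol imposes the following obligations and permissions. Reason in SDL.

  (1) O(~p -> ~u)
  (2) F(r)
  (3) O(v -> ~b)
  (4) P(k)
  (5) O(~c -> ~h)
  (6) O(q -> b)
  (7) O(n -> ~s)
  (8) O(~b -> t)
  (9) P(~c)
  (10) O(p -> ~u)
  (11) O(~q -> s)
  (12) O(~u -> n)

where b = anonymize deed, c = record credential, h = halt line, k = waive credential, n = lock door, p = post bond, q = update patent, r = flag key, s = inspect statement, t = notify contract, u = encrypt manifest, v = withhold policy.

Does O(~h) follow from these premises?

Premise 5 is O(~c -> ~h), but O(~c) is not derivable from the premises (the permission P(~c) asserts only ~O(c), not O(~c)), so it does not yield O(~h).
No other premise forces O(~h). An ideal world satisfying every premise can still have ~h false, so O(~h) is not derivable.

No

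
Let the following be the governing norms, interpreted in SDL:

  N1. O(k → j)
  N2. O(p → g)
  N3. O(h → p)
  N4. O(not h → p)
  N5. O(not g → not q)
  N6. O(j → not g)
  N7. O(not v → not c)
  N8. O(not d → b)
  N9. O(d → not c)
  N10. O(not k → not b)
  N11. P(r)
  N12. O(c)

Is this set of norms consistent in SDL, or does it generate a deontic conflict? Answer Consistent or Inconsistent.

Premises 3 and 4 cover both cases: O(h → p) and O(not h → p). Since h ∨ not h is a tautology, O(p) follows.
Applying K to premise 2 (O(p → g)) and O(p) yields O(g).
Premise 6, O(j → not g), contraposes to O(g → not j); with O(g) we get O(not j).
The contrapositive of premise 1 (O(k → j)) is O(not j → not k), and O(not j) is already established, so O(not k).
With premise 10, O(not k → not b), the K-axiom yields O(not b).
The contrapositive of premise 8 (O(not d → b)) is O(not b → d), and O(not b) is already established, so O(d).
Premise 9 is O(d → not c); since O(d), deontic closure gives O(not c).
However, premise 12 gives O(c).
We now have both O(not c) and O(c) — c is simultaneously obligatory and forbidden, violating the D-axiom.

Inconsistent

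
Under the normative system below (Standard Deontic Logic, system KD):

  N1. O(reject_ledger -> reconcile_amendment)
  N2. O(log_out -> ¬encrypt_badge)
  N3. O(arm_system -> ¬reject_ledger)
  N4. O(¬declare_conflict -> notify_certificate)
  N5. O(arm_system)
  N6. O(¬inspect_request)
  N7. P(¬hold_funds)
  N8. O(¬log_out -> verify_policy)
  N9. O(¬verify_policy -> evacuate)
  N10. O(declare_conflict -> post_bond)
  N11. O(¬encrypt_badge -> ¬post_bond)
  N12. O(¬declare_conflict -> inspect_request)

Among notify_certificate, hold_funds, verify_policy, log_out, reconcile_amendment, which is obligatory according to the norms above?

verify_policy

Premise 6 gives O(¬inspect_request).
Premise 12 is O(¬declare_conflict -> inspect_request); contrapositively O(¬inspect_request -> declare_conflict). Since O(¬inspect_request) holds, K gives O(declare_conflict).
Premise 10 is O(declare_conflict -> post_bond); since O(declare_conflict), deontic closure gives O(post_bond).
The contrapositive of premise 11 (O(¬encrypt_badge -> ¬post_bond)) is O(post_bond -> encrypt_badge), and O(post_bond) is already established, so O(encrypt_badge).
The contrapositive of premise 2 (O(log_out -> ¬encrypt_badge)) is O(encrypt_badge -> ¬log_out), and O(encrypt_badge) is already established, so O(¬log_out).
From O(¬log_out) and premise 8, O(¬log_out -> verify_policy), we obtain O(verify_policy).
So O(verify_policy) holds — verify_policy is obligatory. None of the other listed options is made obligatory by any chain of premises.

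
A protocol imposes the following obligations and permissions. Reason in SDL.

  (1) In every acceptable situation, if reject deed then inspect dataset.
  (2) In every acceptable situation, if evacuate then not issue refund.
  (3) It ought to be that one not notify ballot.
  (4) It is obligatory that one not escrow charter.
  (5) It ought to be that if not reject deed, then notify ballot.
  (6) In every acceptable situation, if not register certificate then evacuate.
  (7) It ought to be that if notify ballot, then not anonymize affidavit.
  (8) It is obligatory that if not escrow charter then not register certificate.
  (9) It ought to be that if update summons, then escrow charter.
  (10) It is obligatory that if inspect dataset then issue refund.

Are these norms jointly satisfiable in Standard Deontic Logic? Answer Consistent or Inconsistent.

Inconsistent

Premise 3 states O(¬notify_ballot) outright.
Premise 5, O(¬reject_deed → notify_ballot), contraposes to O(¬notify_ballot → reject_deed); with O(¬notify_ballot) we get O(reject_deed).
Applying K to premise 1 (O(reject_deed → inspect_dataset)) and O(reject_deed) yields O(inspect_dataset).
Applying K to premise 10 (O(inspect_dataset → issue_refund)) and O(inspect_dataset) yields O(issue_refund).
Premise 2, O(evacuate → ¬issue_refund), contraposes to O(issue_refund → ¬evacuate); with O(issue_refund) we get O(¬evacuate).
Premise 6, O(¬register_certificate → evacuate), contraposes to O(¬evacuate → register_certificate); with O(¬evacuate) we get O(register_certificate).
The contrapositive of premise 8 (O(¬escrow_charter → ¬register_certificate)) is O(register_certificate → escrow_charter), and O(register_certificate) is already established, so O(escrow_charter).
However, premise 4 gives O(¬escrow_charter).
We now have both O(escrow_charter) and O(¬escrow_charter) — escrow_charter is simultaneously obligatory and forbidden, violating the D-axiom.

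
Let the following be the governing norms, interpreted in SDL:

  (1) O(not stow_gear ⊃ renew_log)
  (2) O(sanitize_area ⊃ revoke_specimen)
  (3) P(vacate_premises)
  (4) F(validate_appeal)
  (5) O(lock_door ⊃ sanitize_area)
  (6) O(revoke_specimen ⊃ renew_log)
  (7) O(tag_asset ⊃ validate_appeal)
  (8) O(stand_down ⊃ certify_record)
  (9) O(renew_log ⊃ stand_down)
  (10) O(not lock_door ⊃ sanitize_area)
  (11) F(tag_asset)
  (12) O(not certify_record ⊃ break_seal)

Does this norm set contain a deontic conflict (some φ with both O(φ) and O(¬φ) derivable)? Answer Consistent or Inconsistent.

Premise 7 is O(tag_asset ⊃ validate_appeal), but O(tag_asset) is not derivable from the premises, so it does not yield O(validate_appeal).
So O(validate_appeal) is not derivable, and the apparent clash with O(not validate_appeal) does not arise.
A world satisfying every obligation exists (e.g. break_seal=false, certify_record=true, lock_door=false, renew_log=true, revoke_specimen=true, sanitize_area=true, stand_down=true, stow_gear=false, tag_asset=false, vacate_premises=false, validate_appeal=false); no atom is both obligatory and forbidden, so the set is consistent.

Consistent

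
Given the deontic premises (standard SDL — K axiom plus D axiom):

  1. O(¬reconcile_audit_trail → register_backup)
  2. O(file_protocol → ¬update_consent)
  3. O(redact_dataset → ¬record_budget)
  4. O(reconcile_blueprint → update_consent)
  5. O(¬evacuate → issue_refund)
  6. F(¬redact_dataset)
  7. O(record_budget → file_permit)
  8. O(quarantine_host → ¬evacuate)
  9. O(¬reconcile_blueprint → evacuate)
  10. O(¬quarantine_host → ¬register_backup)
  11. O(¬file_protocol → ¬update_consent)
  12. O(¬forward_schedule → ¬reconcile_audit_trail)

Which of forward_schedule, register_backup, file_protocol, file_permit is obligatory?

forward_schedule

Premises 11 and 2 cover both cases: O(¬file_protocol → ¬update_consent) and O(file_protocol → ¬update_consent). Since ¬file_protocol ∨ file_protocol is a tautology, O(¬update_consent) follows.
Premise 4 is O(reconcile_blueprint → update_consent); contrapositively O(¬update_consent → ¬reconcile_blueprint). Since O(¬update_consent) holds, K gives O(¬reconcile_blueprint).
With premise 9, O(¬reconcile_blueprint → evacuate), the K-axiom yields O(evacuate).
Premise 8, O(quarantine_host → ¬evacuate), contraposes to O(evacuate → ¬quarantine_host); with O(evacuate) we get O(¬quarantine_host).
From O(¬quarantine_host) and premise 10, O(¬quarantine_host → ¬register_backup), we obtain O(¬register_backup).
The contrapositive of premise 1 (O(¬reconcile_audit_trail → register_backup)) is O(¬register_backup → reconcile_audit_trail), and O(¬register_backup) is already established, so O(reconcile_audit_trail).
The contrapositive of premise 12 (O(¬forward_schedule → ¬reconcile_audit_trail)) is O(reconcile_audit_trail → forward_schedule), and O(reconcile_audit_trail) is already established, so O(forward_schedule).
So O(forward_schedule) holds — forward_schedule is obligatory. None of the other listed options is made obligatory by any chain of premises.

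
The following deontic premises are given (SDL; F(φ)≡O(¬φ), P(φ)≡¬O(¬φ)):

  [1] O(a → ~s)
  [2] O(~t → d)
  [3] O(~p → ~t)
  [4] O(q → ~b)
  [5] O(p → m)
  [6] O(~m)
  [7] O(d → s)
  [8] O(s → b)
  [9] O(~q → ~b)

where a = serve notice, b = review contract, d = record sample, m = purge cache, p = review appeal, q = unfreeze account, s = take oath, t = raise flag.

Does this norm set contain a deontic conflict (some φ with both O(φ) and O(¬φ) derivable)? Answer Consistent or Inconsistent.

Premises 9 and 4 are O(~q → ~b) and O(q → ~b); every ideal world satisfies ~q or q, so in either case ~b holds — hence O(~b).
The contrapositive of premise 8 (O(s → b)) is O(~b → ~s), and O(~b) is already established, so O(~s).
The contrapositive of premise 7 (O(d → s)) is O(~s → ~d), and O(~s) is already established, so O(~d).
The contrapositive of premise 2 (O(~t → d)) is O(~d → t), and O(~d) is already established, so O(t).
The contrapositive of premise 3 (O(~p → ~t)) is O(t → p), and O(t) is already established, so O(p).
With premise 5, O(p → m), the K-axiom yields O(m).
However, premise 6 gives O(~m).
We now have both O(m) and O(~m) — m is simultaneously obligatory and forbidden, violating the D-axiom.

Inconsistent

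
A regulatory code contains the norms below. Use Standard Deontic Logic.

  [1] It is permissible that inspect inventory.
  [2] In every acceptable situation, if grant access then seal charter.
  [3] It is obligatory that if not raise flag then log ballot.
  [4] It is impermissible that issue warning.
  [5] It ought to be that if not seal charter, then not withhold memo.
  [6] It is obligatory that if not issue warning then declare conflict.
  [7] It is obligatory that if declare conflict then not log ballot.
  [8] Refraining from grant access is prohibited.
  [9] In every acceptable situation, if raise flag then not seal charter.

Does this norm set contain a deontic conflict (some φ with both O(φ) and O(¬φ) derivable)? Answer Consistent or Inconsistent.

Inconsistent

Premise 8, F(¬grant_access), is equivalent to O(grant_access).
With premise 2, O(grant_access → seal_charter), the K-axiom yields O(seal_charter).
Premise 9 is O(raise_flag → ¬seal_charter); contrapositively O(seal_charter → ¬raise_flag). Since O(seal_charter) holds, K gives O(¬raise_flag).
Applying K to premise 3 (O(¬raise_flag → log_ballot)) and O(¬raise_flag) yields O(log_ballot).
Premise 7, O(declare_conflict → ¬log_ballot), contraposes to O(log_ballot → ¬declare_conflict); with O(log_ballot) we get O(¬declare_conflict).
The contrapositive of premise 6 (O(¬issue_warning → declare_conflict)) is O(¬declare_conflict → issue_warning), and O(¬declare_conflict) is already established, so O(issue_warning).
However, F(issue_warning) at premise 4 amounts to O(¬issue_warning).
We now have both O(issue_warning) and O(¬issue_warning) — issue_warning is simultaneously obligatory and forbidden, violating the D-axiom.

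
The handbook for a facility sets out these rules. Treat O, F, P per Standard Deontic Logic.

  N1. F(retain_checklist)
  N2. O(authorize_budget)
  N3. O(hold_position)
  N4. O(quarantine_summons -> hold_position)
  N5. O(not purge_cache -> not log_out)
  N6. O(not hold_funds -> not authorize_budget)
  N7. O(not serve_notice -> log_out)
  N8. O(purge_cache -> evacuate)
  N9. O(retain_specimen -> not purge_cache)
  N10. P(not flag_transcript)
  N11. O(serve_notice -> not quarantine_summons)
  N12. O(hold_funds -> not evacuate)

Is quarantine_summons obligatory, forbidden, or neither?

Forbidden

From premise 2 we have O(authorize_budget).
Premise 6 is O(not hold_funds -> not authorize_budget); contrapositively O(authorize_budget -> hold_funds). Since O(authorize_budget) holds, K gives O(hold_funds).
Applying K to premise 12 (O(hold_funds -> not evacuate)) and O(hold_funds) yields O(not evacuate).
Premise 8 is O(purge_cache -> evacuate); contrapositively O(not evacuate -> not purge_cache). Since O(not evacuate) holds, K gives O(not purge_cache).
From O(not purge_cache) and premise 5, O(not purge_cache -> not log_out), we obtain O(not log_out).
Premise 7, O(not serve_notice -> log_out), contraposes to O(not log_out -> serve_notice); with O(not log_out) we get O(serve_notice).
With premise 11, O(serve_notice -> not quarantine_summons), the K-axiom yields O(not quarantine_summons).
Premises 1, 3, 4, 9, 10 do not contribute to this derivation.
Thus O(not quarantine_summons), which is F(quarantine_summons): quarantine_summons is forbidden.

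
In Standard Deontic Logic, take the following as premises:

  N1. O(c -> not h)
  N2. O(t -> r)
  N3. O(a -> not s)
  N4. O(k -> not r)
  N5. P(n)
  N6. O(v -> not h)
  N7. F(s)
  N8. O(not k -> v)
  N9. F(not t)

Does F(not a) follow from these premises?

Premise 3 is O(a -> not s); even if O(not s) held, inferring O(a) would be affirming the consequent — invalid.
No other premise forces O(a). An ideal world satisfying every premise can still have not a true, so F(not a) is not derivable.

No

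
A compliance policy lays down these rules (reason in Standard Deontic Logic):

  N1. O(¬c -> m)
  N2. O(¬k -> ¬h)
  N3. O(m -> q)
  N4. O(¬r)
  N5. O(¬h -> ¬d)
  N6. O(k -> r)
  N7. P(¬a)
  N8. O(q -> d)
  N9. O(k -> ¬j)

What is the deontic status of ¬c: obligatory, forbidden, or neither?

From premise 4 we have O(¬r).
The contrapositive of premise 6 (O(k -> r)) is O(¬r -> ¬k), and O(¬r) is already established, so O(¬k).
Premise 2 is O(¬k -> ¬h); since O(¬k), deontic closure gives O(¬h).
From O(¬h) and premise 5, O(¬h -> ¬d), we obtain O(¬d).
The contrapositive of premise 8 (O(q -> d)) is O(¬d -> ¬q), and O(¬d) is already established, so O(¬q).
Premise 3 is O(m -> q); contrapositively O(¬q -> ¬m). Since O(¬q) holds, K gives O(¬m).
Premise 1 is O(¬c -> m); contrapositively O(¬m -> c). Since O(¬m) holds, K gives O(c).
Premises 7, 9 do not contribute to this derivation.
Thus O(c), which is F(¬c): ¬c is forbidden.

Forbidden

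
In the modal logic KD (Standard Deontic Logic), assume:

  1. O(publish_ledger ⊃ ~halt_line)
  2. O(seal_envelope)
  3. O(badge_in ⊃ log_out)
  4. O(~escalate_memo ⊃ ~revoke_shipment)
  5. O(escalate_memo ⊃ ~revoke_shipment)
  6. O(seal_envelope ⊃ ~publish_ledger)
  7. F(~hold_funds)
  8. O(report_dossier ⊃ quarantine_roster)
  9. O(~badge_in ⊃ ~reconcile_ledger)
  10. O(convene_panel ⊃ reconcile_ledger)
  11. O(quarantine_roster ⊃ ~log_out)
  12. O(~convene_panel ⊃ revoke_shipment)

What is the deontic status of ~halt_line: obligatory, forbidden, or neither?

Neither

Premise 1 is O(publish_ledger ⊃ ~halt_line), but O(publish_ledger) is not derivable from the premises, so it does not yield O(~halt_line).
No premise or chain of K-axiom applications forces O(~halt_line), and none forces O(halt_line). So ~halt_line is neither obligatory nor forbidden under these norms.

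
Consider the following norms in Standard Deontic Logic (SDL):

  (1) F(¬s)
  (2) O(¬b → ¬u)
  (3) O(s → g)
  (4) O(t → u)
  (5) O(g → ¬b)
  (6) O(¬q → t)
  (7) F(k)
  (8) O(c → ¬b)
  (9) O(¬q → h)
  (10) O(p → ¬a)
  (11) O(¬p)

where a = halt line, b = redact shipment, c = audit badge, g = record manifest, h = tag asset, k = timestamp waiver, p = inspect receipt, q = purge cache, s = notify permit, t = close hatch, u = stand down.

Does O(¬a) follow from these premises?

No

Premise 10 is O(p → ¬a), but O(p) is not derivable from the premises, so it does not yield O(¬a).
No other premise forces O(¬a). An ideal world satisfying every premise can still have ¬a false, so O(¬a) is not derivable.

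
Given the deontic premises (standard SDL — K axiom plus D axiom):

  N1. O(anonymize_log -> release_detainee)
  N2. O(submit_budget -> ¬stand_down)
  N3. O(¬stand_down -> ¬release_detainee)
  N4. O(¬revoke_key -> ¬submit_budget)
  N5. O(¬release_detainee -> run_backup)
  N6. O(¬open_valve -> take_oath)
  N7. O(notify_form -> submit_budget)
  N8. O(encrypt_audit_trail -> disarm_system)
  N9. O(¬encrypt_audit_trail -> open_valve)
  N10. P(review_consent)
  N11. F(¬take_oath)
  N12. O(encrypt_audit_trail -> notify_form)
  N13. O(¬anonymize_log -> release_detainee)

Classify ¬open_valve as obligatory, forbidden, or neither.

By case analysis on anonymize_log: premise 1 gives O(anonymize_log -> release_detainee) and premise 13 gives O(¬anonymize_log -> release_detainee), so O(release_detainee) either way.
Premise 3 is O(¬stand_down -> ¬release_detainee); contrapositively O(release_detainee -> stand_down). Since O(release_detainee) holds, K gives O(stand_down).
The contrapositive of premise 2 (O(submit_budget -> ¬stand_down)) is O(stand_down -> ¬submit_budget), and O(stand_down) is already established, so O(¬submit_budget).
Premise 7 is O(notify_form -> submit_budget); contrapositively O(¬submit_budget -> ¬notify_form). Since O(¬submit_budget) holds, K gives O(¬notify_form).
Premise 12 is O(encrypt_audit_trail -> notify_form); contrapositively O(¬notify_form -> ¬encrypt_audit_trail). Since O(¬notify_form) holds, K gives O(¬encrypt_audit_trail).
From O(¬encrypt_audit_trail) and premise 9, O(¬encrypt_audit_trail -> open_valve), we obtain O(open_valve).
Premises 4, 5, 6, 8, 10, 11 do not contribute to this derivation.
Thus O(open_valve), which is F(¬open_valve): ¬open_valve is forbidden.

Forbidden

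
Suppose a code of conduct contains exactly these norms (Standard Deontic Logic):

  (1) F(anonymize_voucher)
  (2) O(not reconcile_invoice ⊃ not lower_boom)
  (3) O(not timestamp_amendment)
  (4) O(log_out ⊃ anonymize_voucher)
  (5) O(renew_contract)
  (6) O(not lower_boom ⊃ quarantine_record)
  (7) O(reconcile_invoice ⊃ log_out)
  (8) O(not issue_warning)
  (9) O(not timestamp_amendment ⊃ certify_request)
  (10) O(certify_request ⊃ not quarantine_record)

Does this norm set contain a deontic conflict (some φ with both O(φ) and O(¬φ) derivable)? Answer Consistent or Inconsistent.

Inconsistent

From premise 3 we have O(not timestamp_amendment).
With premise 9, O(not timestamp_amendment ⊃ certify_request), the K-axiom yields O(certify_request).
With premise 10, O(certify_request ⊃ not quarantine_record), the K-axiom yields O(not quarantine_record).
Premise 6, O(not lower_boom ⊃ quarantine_record), contraposes to O(not quarantine_record ⊃ lower_boom); with O(not quarantine_record) we get O(lower_boom).
The contrapositive of premise 2 (O(not reconcile_invoice ⊃ not lower_boom)) is O(lower_boom ⊃ reconcile_invoice), and O(lower_boom) is already established, so O(reconcile_invoice).
From O(reconcile_invoice) and premise 7, O(reconcile_invoice ⊃ log_out), we obtain O(log_out).
Premise 4 is O(log_out ⊃ anonymize_voucher); since O(log_out), deontic closure gives O(anonymize_voucher).
But premise 1, F(anonymize_voucher), means O(not anonymize_voucher).
We now have both O(anonymize_voucher) and O(not anonymize_voucher) — anonymize_voucher is simultaneously obligatory and forbidden, violating the D-axiom.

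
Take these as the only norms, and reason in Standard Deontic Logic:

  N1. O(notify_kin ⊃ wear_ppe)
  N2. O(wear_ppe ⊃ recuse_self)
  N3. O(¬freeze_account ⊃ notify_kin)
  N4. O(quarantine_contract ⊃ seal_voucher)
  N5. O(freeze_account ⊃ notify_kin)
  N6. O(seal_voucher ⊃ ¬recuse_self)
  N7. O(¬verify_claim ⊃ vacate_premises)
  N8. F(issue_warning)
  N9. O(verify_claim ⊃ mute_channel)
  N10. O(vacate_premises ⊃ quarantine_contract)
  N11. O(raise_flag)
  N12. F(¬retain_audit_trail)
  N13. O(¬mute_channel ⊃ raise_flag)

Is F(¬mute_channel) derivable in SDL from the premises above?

Premises 5 and 3 are O(freeze_account ⊃ notify_kin) and O(¬freeze_account ⊃ notify_kin); every ideal world satisfies freeze_account or ¬freeze_account, so in either case notify_kin holds — hence O(notify_kin).
From O(notify_kin) and premise 1, O(notify_kin ⊃ wear_ppe), we obtain O(wear_ppe).
With premise 2, O(wear_ppe ⊃ recuse_self), the K-axiom yields O(recuse_self).
Premise 6, O(seal_voucher ⊃ ¬recuse_self), contraposes to O(recuse_self ⊃ ¬seal_voucher); with O(recuse_self) we get O(¬seal_voucher).
Premise 4, O(quarantine_contract ⊃ seal_voucher), contraposes to O(¬seal_voucher ⊃ ¬quarantine_contract); with O(¬seal_voucher) we get O(¬quarantine_contract).
Premise 10 is O(vacate_premises ⊃ quarantine_contract); contrapositively O(¬quarantine_contract ⊃ ¬vacate_premises). Since O(¬quarantine_contract) holds, K gives O(¬vacate_premises).
Premise 7, O(¬verify_claim ⊃ vacate_premises), contraposes to O(¬vacate_premises ⊃ verify_claim); with O(¬vacate_premises) we get O(verify_claim).
Applying K to premise 9 (O(verify_claim ⊃ mute_channel)) and O(verify_claim) yields O(mute_channel).
Premises 8, 11, 12, 13 do not contribute to this derivation.
So O(mute_channel) holds, i.e. F(¬mute_channel). The claim follows.

Yes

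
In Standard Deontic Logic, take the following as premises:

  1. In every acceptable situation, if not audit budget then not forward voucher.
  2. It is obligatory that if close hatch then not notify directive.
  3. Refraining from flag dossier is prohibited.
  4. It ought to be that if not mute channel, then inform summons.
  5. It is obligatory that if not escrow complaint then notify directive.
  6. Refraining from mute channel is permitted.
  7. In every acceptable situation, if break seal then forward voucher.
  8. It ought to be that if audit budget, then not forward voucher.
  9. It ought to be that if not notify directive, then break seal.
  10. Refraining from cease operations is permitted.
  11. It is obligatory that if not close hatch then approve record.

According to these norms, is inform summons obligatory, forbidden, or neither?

Neither

Premise 4 is O(¬mute_channel → inform_summons), but O(¬mute_channel) is not derivable from the premises (the permission P(¬mute_channel) asserts only ¬O(mute_channel), not O(¬mute_channel)), so it does not yield O(inform_summons).
No premise or chain of K-axiom applications forces O(inform_summons), and none forces O(¬inform_summons). So inform_summons is neither obligatory nor forbidden under these norms.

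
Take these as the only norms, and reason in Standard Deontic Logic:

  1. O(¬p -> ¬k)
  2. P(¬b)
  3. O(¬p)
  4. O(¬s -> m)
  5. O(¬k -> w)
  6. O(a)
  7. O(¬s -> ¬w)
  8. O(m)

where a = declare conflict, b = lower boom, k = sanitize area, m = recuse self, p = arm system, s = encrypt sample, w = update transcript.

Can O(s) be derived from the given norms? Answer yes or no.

Yes

From premise 3 we have O(¬p).
Applying K to premise 1 (O(¬p -> ¬k)) and O(¬p) yields O(¬k).
Premise 5 is O(¬k -> w); since O(¬k), deontic closure gives O(w).
Premise 7 is O(¬s -> ¬w); contrapositively O(w -> s). Since O(w) holds, K gives O(s).
Premises 2, 4, 6, 8 do not contribute to this derivation.
So O(s) follows.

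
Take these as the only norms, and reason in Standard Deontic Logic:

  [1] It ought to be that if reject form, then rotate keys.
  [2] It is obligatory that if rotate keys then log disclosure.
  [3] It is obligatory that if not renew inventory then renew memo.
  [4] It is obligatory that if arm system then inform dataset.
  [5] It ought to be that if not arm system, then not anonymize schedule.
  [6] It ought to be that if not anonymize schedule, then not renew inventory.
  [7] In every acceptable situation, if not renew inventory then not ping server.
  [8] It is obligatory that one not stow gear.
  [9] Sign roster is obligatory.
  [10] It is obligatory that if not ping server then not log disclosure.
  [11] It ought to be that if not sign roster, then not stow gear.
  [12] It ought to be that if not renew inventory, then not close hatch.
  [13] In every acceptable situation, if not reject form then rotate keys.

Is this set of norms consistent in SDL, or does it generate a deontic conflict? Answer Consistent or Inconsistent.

Consistent

Premise 11 is O(¬sign_roster → ¬stow_gear); even if O(¬stow_gear) held, inferring O(¬sign_roster) would be affirming the consequent — invalid.
So O(¬sign_roster) is not derivable, and the apparent clash with O(sign_roster) does not arise.
A world satisfying every obligation exists (e.g. anonymize_schedule=true, arm_system=true, close_hatch=false, inform_dataset=true, log_disclosure=true, ping_server=true, reject_form=false, renew_inventory=true, renew_memo=false, rotate_keys=true, sign_roster=true, stow_gear=false); no atom is both obligatory and forbidden, so the set is consistent.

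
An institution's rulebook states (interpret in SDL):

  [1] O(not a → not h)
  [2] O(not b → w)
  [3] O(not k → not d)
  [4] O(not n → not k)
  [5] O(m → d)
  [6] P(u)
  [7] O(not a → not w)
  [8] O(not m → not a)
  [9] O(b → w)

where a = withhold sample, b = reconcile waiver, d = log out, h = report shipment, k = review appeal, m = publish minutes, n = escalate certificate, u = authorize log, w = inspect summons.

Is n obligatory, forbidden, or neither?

Premises 9 and 2 cover both cases: O(b → w) and O(not b → w). Since b ∨ not b is a tautology, O(w) follows.
Premise 7, O(not a → not w), contraposes to O(w → a); with O(w) we get O(a).
Premise 8, O(not m → not a), contraposes to O(a → m); with O(a) we get O(m).
Premise 5 is O(m → d); since O(m), deontic closure gives O(d).
Premise 3 is O(not k → not d); contrapositively O(d → k). Since O(d) holds, K gives O(k).
Premise 4 is O(not n → not k); contrapositively O(k → n). Since O(k) holds, K gives O(n).
Premises 1, 6 do not contribute to this derivation.
Hence n is obligatory.

Obligatory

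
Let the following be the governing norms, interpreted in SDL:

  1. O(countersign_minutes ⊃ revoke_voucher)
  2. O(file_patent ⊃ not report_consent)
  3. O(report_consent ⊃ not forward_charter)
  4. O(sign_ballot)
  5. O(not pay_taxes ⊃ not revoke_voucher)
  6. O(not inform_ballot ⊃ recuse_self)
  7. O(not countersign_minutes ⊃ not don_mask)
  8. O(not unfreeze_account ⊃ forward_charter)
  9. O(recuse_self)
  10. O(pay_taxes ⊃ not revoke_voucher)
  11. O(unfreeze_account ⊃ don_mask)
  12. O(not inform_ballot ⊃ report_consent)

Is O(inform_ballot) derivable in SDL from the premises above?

Premises 5 and 10 cover both cases: O(not pay_taxes ⊃ not revoke_voucher) and O(pay_taxes ⊃ not revoke_voucher). Since not pay_taxes ∨ pay_taxes is a tautology, O(not revoke_voucher) follows.
Premise 1 is O(countersign_minutes ⊃ revoke_voucher); contrapositively O(not revoke_voucher ⊃ not countersign_minutes). Since O(not revoke_voucher) holds, K gives O(not countersign_minutes).
With premise 7, O(not countersign_minutes ⊃ not don_mask), the K-axiom yields O(not don_mask).
The contrapositive of premise 11 (O(unfreeze_account ⊃ don_mask)) is O(not don_mask ⊃ not unfreeze_account), and O(not don_mask) is already established, so O(not unfreeze_account).
With premise 8, O(not unfreeze_account ⊃ forward_charter), the K-axiom yields O(forward_charter).
The contrapositive of premise 3 (O(report_consent ⊃ not forward_charter)) is O(forward_charter ⊃ not report_consent), and O(forward_charter) is already established, so O(not report_consent).
Premise 12, O(not inform_ballot ⊃ report_consent), contraposes to O(not report_consent ⊃ inform_ballot); with O(not report_consent) we get O(inform_ballot).
Premises 2, 4, 6, 9 do not contribute to this derivation.
So O(inform_ballot) follows.

Yes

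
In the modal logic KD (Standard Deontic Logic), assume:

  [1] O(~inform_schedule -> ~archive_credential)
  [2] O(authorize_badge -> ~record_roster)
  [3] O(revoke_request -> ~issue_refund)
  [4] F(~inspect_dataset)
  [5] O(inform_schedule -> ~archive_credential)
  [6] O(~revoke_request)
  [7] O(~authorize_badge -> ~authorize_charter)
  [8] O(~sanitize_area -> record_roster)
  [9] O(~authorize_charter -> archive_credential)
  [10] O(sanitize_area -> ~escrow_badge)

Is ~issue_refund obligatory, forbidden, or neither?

Neither

Premise 3 is O(revoke_request -> ~issue_refund), but O(revoke_request) is not derivable from the premises, so it does not yield O(~issue_refund).
No premise or chain of K-axiom applications forces O(~issue_refund), and none forces O(issue_refund). So ~issue_refund is neither obligatory nor forbidden under these norms.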